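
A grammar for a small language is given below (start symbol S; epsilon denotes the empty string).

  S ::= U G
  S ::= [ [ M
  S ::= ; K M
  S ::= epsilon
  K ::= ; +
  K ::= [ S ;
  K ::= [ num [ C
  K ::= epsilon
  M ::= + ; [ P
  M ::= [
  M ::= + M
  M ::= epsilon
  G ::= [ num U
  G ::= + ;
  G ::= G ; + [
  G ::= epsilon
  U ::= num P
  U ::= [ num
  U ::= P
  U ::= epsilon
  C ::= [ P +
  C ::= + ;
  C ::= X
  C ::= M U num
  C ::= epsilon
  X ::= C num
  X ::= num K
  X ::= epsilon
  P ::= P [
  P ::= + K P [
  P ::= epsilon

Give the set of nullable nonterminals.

Directly nullable (have an epsilon-production): S, K, M, G, U, C, X, P.

{ C, G, K, M, P, S, U, X }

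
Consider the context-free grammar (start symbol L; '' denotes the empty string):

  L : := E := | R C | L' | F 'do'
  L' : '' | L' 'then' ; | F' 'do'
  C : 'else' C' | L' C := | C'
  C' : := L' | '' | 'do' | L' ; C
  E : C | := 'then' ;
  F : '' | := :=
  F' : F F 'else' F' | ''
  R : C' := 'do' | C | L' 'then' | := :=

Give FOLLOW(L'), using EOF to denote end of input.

{ EOF, 'do', 'else', 'then', :=, ; }

In L : L': L' is at the end, add FOLLOW(L) = { EOF }.
In L' : L' 'then' ;: add FIRST('then' ;) = { 'then' }.
In C : L' C :=: add FIRST(C :=) = { 'do', 'else', 'then', :=, ; }.
In C' : := L': L' is at the end, add FOLLOW(C') = { EOF, 'do', 'else', 'then', :=, ; }.
In C' : L' ; C: add FIRST(; C) = { ; }.
In R : L' 'then': add FIRST('then') = { 'then' }.
Union: FOLLOW(L') = { EOF, 'do', 'else', 'then', :=, ; }.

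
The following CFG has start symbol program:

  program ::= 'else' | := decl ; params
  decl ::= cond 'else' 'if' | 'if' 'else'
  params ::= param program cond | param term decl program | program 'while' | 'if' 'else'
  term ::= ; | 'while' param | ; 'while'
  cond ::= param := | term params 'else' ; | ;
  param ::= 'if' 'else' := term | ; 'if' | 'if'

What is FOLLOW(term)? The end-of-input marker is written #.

In params ::= param term decl program: add FIRST(decl program) = { 'if', 'while', ; }.
In cond ::= term params 'else' ;: add FIRST(params 'else' ;) = { 'else', 'if', :=, ; }.
In param ::= 'if' 'else' := term: term is at the end, add FOLLOW(param) = { 'else', 'if', 'while', :=, ; }.
Union: FOLLOW(term) = { 'else', 'if', 'while', :=, ; }.

{ 'else', 'if', 'while', :=, ; }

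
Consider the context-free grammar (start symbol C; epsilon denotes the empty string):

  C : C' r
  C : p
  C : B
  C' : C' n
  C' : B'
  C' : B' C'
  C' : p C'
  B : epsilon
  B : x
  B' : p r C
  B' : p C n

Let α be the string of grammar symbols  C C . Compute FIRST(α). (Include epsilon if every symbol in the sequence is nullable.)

{ p, x, epsilon }

Add FIRST(C)\{epsilon} = { p, x }; C is nullable, continue.
Add FIRST(C)\{epsilon} = { p, x }; C is nullable, continue.
Every symbol is nullable, so include epsilon.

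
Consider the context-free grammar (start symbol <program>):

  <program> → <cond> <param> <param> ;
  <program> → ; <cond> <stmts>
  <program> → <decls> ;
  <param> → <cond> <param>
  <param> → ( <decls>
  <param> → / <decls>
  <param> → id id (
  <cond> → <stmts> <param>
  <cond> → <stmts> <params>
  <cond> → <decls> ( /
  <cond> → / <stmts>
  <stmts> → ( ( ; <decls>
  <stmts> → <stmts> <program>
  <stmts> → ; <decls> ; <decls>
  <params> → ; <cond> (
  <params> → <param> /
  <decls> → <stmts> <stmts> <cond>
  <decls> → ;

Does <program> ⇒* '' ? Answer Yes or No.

No nonterminal in this grammar is nullable.
No production of <program> has an RHS whose symbols are all nullable, so <program> is not nullable.

No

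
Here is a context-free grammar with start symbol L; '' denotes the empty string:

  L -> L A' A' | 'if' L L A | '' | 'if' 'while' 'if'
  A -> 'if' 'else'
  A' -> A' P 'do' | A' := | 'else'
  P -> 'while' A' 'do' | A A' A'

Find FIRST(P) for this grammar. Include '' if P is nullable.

{ 'if', 'while' }

P -> 'while' A' 'do' contributes {'while'}.
From P -> A A' A': add FIRST(A) = { 'if' }.
Union: FIRST(P) = { 'if', 'while' }.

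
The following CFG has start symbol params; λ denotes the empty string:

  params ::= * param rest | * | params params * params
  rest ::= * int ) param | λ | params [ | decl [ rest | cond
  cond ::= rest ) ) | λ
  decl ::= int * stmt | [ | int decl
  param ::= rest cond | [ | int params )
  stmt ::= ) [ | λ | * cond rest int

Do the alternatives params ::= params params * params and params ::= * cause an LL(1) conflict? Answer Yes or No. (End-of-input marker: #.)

Yes

FIRST(params params * params) = { * } and FIRST(*) = { * }.
Both contain *, so the two alternatives are not disjoint — LL(1) conflict.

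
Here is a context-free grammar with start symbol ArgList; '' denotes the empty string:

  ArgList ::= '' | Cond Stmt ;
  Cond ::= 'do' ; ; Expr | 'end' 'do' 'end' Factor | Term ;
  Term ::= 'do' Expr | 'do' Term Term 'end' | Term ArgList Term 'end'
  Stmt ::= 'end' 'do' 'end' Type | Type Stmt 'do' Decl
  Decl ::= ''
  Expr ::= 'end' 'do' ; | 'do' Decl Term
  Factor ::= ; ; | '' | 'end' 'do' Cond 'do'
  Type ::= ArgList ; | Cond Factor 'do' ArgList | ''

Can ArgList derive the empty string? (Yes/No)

Yes

ArgList has an ''-production, so ArgList ⇒ ''.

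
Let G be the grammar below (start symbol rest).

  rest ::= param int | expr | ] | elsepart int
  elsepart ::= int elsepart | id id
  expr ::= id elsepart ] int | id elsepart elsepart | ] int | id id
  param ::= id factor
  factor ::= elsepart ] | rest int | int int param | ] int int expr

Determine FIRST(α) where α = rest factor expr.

{ ], id, int }

Add FIRST(rest) = { ], id, int }; rest is not nullable, stop.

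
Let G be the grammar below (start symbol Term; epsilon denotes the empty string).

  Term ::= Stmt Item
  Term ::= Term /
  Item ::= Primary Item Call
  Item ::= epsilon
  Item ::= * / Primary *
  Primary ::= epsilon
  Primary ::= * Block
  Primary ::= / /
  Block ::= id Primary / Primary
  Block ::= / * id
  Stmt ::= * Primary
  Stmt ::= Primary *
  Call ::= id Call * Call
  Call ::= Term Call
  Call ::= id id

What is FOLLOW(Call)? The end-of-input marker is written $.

In Item ::= Primary Item Call: Call is at the end, add FOLLOW(Item) = { $, *, /, id }.
In Call ::= id Call * Call: add FIRST(* Call) = { * }.
In Call ::= id Call * Call: Call is at the end, add FOLLOW(Call) = { $, *, /, id }.
In Call ::= Term Call: Call is at the end, add FOLLOW(Call) = { $, *, /, id }.
Union: FOLLOW(Call) = { $, *, /, id }.

{ $, *, /, id }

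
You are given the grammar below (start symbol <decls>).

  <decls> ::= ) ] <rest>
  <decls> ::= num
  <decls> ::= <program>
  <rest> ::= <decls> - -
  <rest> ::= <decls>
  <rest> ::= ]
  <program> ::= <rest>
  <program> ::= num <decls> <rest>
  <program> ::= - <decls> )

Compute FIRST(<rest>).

From <rest> ::= <decls> - -: add FIRST(<decls>) = { ), -, ], num }.
From <rest> ::= <decls>: add FIRST(<decls>) = { ), -, ], num }.
<rest> ::= ] contributes {]}.
Union: FIRST(<rest>) = { ), -, ], num }.

{ ), -, ], num }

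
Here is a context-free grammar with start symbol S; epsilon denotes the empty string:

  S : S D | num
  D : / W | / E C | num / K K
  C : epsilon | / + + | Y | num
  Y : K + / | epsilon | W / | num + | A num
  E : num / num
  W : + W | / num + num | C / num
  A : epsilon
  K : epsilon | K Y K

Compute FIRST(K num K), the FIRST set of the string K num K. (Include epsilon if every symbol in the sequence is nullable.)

{ +, /, num }

Add FIRST(K)\{epsilon} = { +, /, num }; K is nullable, continue.
num is a terminal; add {num} and stop.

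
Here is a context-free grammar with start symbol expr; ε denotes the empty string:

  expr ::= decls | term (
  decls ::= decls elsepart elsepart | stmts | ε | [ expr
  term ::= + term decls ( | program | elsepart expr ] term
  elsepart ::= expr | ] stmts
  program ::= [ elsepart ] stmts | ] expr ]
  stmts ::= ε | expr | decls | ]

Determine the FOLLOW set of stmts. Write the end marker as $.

{ $, (, +, [, ] }

In decls ::= stmts: stmts is at the end, add FOLLOW(decls) = { $, (, +, [, ] }.
In elsepart ::= ] stmts: stmts is at the end, add FOLLOW(elsepart) = { $, (, +, [, ] }.
In program ::= [ elsepart ] stmts: stmts is at the end, add FOLLOW(program) = { (, +, [, ] }.
Union: FOLLOW(stmts) = { $, (, +, [, ] }.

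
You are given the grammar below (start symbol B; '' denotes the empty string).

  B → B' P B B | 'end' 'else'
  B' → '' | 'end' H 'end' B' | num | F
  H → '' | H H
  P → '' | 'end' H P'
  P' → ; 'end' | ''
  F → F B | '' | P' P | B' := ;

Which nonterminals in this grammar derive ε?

{ B', F, H, P, P' }

Directly nullable (have an ''-production): B', H, P, P', F.
No other nonterminal has a production whose RHS symbols are all nullable.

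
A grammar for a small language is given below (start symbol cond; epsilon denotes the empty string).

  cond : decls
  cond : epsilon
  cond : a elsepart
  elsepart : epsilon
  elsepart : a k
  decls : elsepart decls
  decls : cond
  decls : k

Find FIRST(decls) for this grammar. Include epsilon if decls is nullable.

{ a, k, epsilon }

From decls : elsepart decls: elsepart, decls nullable, take FIRST(elsepart) ∪ FIRST(decls) = { a, k }; also epsilon since the whole RHS is nullable.
From decls : cond: add FIRST(cond) = { a, k, epsilon } (including epsilon since cond is nullable).
decls : k contributes {k}.
Union: FIRST(decls) = { a, k, epsilon }.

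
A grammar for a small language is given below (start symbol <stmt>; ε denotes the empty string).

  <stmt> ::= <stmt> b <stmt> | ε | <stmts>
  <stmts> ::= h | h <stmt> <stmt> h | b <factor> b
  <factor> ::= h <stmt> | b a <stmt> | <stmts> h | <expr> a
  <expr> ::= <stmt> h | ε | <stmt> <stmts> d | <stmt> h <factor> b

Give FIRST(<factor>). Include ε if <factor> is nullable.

<factor> ::= h <stmt> contributes {h}.
<factor> ::= b a <stmt> contributes {b}.
From <factor> ::= <stmts> h: add FIRST(<stmts>) = { b, h }.
From <factor> ::= <expr> a: <expr> nullable, take FIRST(<expr>) ∪ {a} = { a, b, h }.
Union: FIRST(<factor>) = { a, b, h }.

{ a, b, h }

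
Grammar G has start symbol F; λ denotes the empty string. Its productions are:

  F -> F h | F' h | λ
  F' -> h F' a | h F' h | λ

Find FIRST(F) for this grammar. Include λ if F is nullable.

From F -> F h: F nullable, take FIRST(F) ∪ {h} = { h }.
From F -> F' h: F' nullable, take FIRST(F') ∪ {h} = { h }.
F -> λ contributes λ.
Union: FIRST(F) = { h, λ }.

{ h, λ }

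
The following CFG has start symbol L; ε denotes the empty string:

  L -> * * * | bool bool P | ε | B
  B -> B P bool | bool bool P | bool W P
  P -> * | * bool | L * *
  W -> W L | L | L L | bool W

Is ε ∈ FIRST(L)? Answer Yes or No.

L has an ε-production, so L ⇒ ε.

Yes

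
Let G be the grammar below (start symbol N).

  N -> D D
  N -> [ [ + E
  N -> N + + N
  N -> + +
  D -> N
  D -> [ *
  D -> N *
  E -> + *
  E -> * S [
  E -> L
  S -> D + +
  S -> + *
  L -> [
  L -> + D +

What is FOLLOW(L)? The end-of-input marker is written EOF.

{ EOF, *, +, [ }

In E -> L: L is at the end, add FOLLOW(E) = { EOF, *, +, [ }.
Union: FOLLOW(L) = { EOF, *, +, [ }.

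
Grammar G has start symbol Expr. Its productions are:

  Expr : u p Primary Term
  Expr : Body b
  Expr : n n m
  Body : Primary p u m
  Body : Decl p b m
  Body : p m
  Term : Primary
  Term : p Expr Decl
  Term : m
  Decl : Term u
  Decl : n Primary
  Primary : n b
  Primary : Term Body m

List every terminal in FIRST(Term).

From Term : Primary: add FIRST(Primary) = { m, n, p }.
Term : p Expr Decl contributes {p}.
Term : m contributes {m}.
Union: FIRST(Term) = { m, n, p }.

{ m, n, p }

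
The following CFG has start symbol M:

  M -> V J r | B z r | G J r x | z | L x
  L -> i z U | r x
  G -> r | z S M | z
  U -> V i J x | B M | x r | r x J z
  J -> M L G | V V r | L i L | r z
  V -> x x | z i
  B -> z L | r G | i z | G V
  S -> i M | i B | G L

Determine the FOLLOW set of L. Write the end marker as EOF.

In M -> L x: add FIRST(x) = { x }.
In J -> M L G: add FIRST(G) = { r, z }.
In J -> L i L: add FIRST(i L) = { i }.
In J -> L i L: L is at the end, add FOLLOW(J) = { r, x, z }.
In B -> z L: L is at the end, add FOLLOW(B) = { i, r, x, z }.
In S -> G L: L is at the end, add FOLLOW(S) = { i, r, x, z }.
Union: FOLLOW(L) = { i, r, x, z }.

{ i, r, x, z }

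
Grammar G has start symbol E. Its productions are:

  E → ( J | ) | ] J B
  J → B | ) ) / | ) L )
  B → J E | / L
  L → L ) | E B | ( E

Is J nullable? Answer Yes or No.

No nonterminal in this grammar is nullable.
No production of J has an RHS whose symbols are all nullable, so J is not nullable.

No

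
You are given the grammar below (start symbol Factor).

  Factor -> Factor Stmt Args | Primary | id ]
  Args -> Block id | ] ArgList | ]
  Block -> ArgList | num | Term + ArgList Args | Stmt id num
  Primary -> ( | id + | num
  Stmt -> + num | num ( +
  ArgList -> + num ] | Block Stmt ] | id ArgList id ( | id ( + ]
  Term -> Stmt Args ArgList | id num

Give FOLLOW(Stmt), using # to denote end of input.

In Factor -> Factor Stmt Args: add FIRST(Args) = { +, ], id, num }.
In Block -> Stmt id num: add FIRST(id num) = { id }.
In ArgList -> Block Stmt ]: add FIRST(]) = { ] }.
In Term -> Stmt Args ArgList: add FIRST(Args ArgList) = { +, ], id, num }.
Union: FOLLOW(Stmt) = { +, ], id, num }.

{ +, ], id, num }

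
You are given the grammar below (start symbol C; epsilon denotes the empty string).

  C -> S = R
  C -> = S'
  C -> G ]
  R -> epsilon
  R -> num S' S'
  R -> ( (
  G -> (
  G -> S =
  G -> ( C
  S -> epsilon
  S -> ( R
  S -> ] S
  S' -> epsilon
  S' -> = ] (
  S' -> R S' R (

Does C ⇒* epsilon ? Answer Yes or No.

Nullable nonterminals: R, S, S'.
No production of C has an RHS whose symbols are all nullable, so C is not nullable.

No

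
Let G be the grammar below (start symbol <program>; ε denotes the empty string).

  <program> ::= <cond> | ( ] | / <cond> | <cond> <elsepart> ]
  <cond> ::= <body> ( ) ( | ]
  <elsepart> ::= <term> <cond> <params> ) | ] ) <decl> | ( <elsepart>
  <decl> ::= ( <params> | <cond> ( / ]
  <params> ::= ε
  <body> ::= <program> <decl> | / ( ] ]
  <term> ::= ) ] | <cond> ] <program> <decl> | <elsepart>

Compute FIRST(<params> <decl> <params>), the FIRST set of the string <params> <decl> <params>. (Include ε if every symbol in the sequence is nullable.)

Add FIRST(<params>)\{ε} = {  }; <params> is nullable, continue.
Add FIRST(<decl>) = { (, /, ] }; <decl> is not nullable, stop.

{ (, /, ] }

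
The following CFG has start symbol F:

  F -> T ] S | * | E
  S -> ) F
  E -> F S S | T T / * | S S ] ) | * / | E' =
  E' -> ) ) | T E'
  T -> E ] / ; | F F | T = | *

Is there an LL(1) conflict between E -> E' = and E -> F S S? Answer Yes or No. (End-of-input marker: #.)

Yes

FIRST(E' =) = { ), * } and FIRST(F S S) = { ), * }.
Both contain ), so the two alternatives are not disjoint — LL(1) conflict.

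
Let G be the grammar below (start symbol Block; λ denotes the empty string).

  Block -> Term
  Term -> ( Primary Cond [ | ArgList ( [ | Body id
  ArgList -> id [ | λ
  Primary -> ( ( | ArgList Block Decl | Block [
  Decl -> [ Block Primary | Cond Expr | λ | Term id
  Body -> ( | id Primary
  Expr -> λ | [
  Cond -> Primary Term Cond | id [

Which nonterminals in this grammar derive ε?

{ ArgList, Decl, Expr }

Directly nullable (have an λ-production): ArgList, Decl, Expr.
No other nonterminal has a production whose RHS symbols are all nullable.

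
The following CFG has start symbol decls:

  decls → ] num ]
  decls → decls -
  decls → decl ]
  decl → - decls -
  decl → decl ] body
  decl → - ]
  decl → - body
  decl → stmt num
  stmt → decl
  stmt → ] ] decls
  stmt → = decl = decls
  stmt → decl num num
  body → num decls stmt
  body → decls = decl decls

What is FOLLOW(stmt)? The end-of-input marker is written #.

In decl → stmt num: add FIRST(num) = { num }.
In body → num decls stmt: stmt is at the end, add FOLLOW(body) = { -, =, ], num }.
Union: FOLLOW(stmt) = { -, =, ], num }.

{ -, =, ], num }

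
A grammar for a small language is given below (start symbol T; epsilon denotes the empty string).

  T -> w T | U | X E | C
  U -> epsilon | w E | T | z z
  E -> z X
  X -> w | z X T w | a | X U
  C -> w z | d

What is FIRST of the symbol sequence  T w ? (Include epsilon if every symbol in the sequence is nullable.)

Add FIRST(T)\{epsilon} = { a, d, w, z }; T is nullable, continue.
w is a terminal; add {w} and stop.

{ a, d, w, z }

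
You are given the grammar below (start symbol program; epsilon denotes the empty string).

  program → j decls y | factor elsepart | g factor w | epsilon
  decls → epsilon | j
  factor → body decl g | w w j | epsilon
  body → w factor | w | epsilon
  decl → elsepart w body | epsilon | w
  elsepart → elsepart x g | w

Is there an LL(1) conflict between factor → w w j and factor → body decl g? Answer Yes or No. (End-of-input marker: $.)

Yes

FIRST(w w j) = { w } and FIRST(body decl g) = { g, w }.
Both contain w, so the two alternatives are not disjoint — LL(1) conflict.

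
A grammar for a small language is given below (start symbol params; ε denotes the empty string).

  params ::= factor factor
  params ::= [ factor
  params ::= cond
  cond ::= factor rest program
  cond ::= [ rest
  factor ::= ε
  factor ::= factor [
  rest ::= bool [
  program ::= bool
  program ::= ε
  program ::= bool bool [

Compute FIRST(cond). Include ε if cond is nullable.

From cond ::= factor rest program: factor nullable, take FIRST(factor) ∪ FIRST(rest) = { [, bool }.
cond ::= [ rest contributes {[}.
Union: FIRST(cond) = { [, bool }.

{ [, bool }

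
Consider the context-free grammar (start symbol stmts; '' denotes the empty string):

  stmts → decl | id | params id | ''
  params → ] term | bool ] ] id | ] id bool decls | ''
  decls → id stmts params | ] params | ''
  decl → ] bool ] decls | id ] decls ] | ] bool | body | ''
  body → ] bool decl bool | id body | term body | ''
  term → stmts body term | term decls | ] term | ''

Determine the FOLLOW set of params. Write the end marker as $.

{ $, ], bool, id }

In stmts → params id: add FIRST(id) = { id }.
In decls → id stmts params: params is at the end, add FOLLOW(decls) = { $, ], bool, id }.
In decls → ] params: params is at the end, add FOLLOW(decls) = { $, ], bool, id }.
Union: FOLLOW(params) = { $, ], bool, id }.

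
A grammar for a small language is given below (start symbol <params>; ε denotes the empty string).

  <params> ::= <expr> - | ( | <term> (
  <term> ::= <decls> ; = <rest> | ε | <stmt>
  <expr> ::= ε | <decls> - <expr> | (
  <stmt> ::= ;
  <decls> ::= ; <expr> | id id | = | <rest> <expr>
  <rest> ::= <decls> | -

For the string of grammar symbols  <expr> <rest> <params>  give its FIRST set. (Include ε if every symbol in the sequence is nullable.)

{ (, -, ;, =, id }

Add FIRST(<expr>)\{ε} = { (, -, ;, =, id }; <expr> is nullable, continue.
Add FIRST(<rest>) = { -, ;, =, id }; <rest> is not nullable, stop.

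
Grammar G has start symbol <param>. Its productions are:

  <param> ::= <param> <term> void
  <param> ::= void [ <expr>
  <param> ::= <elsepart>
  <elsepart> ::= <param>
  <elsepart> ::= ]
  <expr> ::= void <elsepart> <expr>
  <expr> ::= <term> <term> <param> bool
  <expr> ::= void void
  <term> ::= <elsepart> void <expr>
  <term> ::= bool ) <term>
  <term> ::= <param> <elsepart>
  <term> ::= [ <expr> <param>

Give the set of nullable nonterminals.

No nonterminal has an empty production or an RHS whose symbols are all nullable.

{ } (none)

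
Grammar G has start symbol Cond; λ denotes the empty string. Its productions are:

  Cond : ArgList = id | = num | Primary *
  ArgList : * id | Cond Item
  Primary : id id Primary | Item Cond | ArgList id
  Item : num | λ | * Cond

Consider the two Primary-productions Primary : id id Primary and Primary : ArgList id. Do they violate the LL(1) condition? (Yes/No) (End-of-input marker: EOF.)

Yes

FIRST(id id Primary) = { id } and FIRST(ArgList id) = { *, =, id, num }.
Both contain id, so the two alternatives are not disjoint — LL(1) conflict.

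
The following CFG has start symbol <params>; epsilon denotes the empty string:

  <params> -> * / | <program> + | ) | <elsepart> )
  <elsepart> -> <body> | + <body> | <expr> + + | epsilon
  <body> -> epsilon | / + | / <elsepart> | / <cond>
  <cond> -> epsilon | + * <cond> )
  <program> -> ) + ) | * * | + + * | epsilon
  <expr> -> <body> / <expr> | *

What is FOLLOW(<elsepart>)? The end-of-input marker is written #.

In <params> -> <elsepart> ): add FIRST()) = { ) }.
In <body> -> / <elsepart>: <elsepart> is at the end, add FOLLOW(<body>) = { ), / }.
Union: FOLLOW(<elsepart>) = { ), / }.

{ ), / }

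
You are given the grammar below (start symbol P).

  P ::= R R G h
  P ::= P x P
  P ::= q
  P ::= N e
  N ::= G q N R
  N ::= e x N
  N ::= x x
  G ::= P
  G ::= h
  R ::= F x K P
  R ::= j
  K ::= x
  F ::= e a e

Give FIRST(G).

From G ::= P: add FIRST(P) = { e, h, j, q, x }.
G ::= h contributes {h}.
Union: FIRST(G) = { e, h, j, q, x }.

{ e, h, j, q, x }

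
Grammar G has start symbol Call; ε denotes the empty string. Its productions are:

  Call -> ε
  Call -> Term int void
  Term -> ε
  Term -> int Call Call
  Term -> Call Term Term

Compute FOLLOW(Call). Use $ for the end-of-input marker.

{ $, int }

Call is the start symbol, so $ ∈ FOLLOW(Call).
In Term -> int Call Call: add FIRST(Call)\{ε} = { int }.
  Since Call is nullable, also add FOLLOW(Term) = { int }.
In Term -> int Call Call: Call is at the end, add FOLLOW(Term) = { int }.
In Term -> Call Term Term: add FIRST(Term Term)\{ε} = { int }.
  Since Term Term is nullable, also add FOLLOW(Term) = { int }.
Union: FOLLOW(Call) = { $, int }.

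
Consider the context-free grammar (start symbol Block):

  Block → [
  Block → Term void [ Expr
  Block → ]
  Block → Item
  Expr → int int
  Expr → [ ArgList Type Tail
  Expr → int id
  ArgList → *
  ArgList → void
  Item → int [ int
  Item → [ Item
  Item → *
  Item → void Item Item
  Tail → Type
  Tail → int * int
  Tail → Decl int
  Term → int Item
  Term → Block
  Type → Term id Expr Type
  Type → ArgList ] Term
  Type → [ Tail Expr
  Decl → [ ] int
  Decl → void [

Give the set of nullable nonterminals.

No nonterminal has an empty production or an RHS whose symbols are all nullable.

{ } (none)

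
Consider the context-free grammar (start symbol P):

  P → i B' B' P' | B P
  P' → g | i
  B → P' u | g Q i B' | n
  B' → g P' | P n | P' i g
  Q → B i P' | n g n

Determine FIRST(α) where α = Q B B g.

Add FIRST(Q) = { g, i, n }; Q is not nullable, stop.

{ g, i, n }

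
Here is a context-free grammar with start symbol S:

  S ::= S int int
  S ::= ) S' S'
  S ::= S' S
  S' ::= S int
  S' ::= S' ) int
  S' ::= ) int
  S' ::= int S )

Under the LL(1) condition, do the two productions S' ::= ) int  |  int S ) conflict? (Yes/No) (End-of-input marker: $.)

No

FIRST() int) = { ) } and FIRST(int S )) = { int }.
The FIRST sets are disjoint and neither alternative is nullable — no conflict.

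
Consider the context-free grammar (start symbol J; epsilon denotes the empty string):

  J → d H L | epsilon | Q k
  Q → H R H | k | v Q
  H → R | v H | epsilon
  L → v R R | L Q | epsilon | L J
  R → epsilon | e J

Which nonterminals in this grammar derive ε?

Directly nullable (have an epsilon-production): J, H, L, R.
Q → H R H with every symbol nullable, so Q is nullable.

{ H, J, L, Q, R }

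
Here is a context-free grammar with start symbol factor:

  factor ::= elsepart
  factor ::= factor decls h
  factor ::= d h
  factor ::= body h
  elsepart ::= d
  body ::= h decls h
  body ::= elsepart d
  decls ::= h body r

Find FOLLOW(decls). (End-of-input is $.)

{ h }

In factor ::= factor decls h: add FIRST(h) = { h }.
In body ::= h decls h: add FIRST(h) = { h }.
Union: FOLLOW(decls) = { h }.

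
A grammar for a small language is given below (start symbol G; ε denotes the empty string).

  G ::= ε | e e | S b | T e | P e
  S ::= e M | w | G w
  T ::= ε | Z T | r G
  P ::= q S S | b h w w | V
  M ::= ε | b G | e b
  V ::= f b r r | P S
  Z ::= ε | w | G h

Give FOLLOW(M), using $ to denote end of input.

{ b, e, f, h, q, r, w }

In S ::= e M: M is at the end, add FOLLOW(S) = { b, e, f, h, q, r, w }.
Union: FOLLOW(M) = { b, e, f, h, q, r, w }.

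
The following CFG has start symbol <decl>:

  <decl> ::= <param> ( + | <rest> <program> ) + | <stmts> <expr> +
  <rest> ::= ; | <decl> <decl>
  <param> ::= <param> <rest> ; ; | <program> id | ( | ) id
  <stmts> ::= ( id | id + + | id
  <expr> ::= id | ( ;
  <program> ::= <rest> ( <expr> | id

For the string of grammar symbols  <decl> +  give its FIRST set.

{ (, ), ;, id }

Add FIRST(<decl>) = { (, ), ;, id }; <decl> is not nullable, stop.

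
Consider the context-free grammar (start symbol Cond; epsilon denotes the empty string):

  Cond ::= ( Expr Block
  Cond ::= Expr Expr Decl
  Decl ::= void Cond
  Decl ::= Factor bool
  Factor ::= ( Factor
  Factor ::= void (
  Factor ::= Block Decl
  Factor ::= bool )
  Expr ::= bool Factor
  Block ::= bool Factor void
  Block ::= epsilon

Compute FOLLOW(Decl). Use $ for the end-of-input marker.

In Cond ::= Expr Expr Decl: Decl is at the end, add FOLLOW(Cond) = { $, (, bool, void }.
In Factor ::= Block Decl: Decl is at the end, add FOLLOW(Factor) = { $, (, bool, void }.
Union: FOLLOW(Decl) = { $, (, bool, void }.

{ $, (, bool, void }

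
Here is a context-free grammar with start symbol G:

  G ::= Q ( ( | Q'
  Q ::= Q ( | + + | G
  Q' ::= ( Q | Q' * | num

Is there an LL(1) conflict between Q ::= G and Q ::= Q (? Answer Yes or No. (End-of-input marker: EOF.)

Yes

FIRST(G) = { (, +, num } and FIRST(Q () = { (, +, num }.
Both contain (, so the two alternatives are not disjoint — LL(1) conflict.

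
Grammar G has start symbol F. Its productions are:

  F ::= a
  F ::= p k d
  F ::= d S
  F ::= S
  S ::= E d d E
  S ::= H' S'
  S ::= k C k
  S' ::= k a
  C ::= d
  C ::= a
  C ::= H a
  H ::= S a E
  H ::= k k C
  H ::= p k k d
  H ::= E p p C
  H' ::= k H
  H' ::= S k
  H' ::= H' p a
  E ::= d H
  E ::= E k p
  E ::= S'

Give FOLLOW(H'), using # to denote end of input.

{ k, p }

In S ::= H' S': add FIRST(S') = { k }.
In H' ::= H' p a: add FIRST(p a) = { p }.
Union: FOLLOW(H') = { k, p }.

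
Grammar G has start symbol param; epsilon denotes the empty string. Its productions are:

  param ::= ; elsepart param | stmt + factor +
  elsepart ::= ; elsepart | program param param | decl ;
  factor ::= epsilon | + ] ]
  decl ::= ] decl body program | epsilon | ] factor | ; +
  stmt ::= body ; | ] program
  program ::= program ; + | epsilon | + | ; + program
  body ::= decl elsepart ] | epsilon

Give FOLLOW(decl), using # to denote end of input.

{ +, ;, ] }

In elsepart ::= decl ;: add FIRST(;) = { ; }.
In decl ::= ] decl body program: add FIRST(body program)\{epsilon} = { +, ;, ] }.
  Since body program is nullable, also add FOLLOW(decl) = { +, ;, ] }.
In body ::= decl elsepart ]: add FIRST(elsepart ]) = { +, ;, ] }.
Union: FOLLOW(decl) = { +, ;, ] }.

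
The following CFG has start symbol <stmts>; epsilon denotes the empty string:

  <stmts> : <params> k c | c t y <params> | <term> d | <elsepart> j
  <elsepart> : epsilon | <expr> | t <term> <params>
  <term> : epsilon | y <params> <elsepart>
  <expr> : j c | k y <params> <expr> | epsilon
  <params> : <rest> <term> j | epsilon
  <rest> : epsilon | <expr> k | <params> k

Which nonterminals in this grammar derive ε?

Directly nullable (have an epsilon-production): <elsepart>, <term>, <expr>, <params>, <rest>.
No other nonterminal has a production whose RHS symbols are all nullable.

{ <elsepart>, <expr>, <params>, <rest>, <term> }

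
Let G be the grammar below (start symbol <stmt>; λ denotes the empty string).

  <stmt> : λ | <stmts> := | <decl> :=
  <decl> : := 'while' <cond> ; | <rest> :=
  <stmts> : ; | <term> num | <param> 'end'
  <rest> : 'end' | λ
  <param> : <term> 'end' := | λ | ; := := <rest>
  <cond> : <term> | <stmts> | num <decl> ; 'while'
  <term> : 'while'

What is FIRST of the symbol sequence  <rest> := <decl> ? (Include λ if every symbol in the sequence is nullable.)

{ 'end', := }

Add FIRST(<rest>)\{λ} = { 'end' }; <rest> is nullable, continue.
:= is a terminal; add {:=} and stop.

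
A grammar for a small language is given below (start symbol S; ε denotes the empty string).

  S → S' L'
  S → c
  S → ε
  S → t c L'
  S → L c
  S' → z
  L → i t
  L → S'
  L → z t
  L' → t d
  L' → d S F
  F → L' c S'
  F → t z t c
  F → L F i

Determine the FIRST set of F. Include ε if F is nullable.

From F → L' c S': add FIRST(L') = { d, t }.
F → t z t c contributes {t}.
From F → L F i: add FIRST(L) = { i, z }.
Union: FIRST(F) = { d, i, t, z }.

{ d, i, t, z }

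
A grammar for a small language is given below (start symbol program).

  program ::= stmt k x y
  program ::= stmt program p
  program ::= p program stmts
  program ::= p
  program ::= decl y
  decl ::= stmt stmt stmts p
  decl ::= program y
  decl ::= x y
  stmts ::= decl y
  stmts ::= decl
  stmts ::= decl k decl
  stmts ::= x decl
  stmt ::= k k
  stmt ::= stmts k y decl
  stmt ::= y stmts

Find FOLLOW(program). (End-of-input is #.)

program is the start symbol, so # ∈ FOLLOW(program).
In program ::= stmt program p: add FIRST(p) = { p }.
In program ::= p program stmts: add FIRST(stmts) = { k, p, x, y }.
In decl ::= program y: add FIRST(y) = { y }.
Union: FOLLOW(program) = { #, k, p, x, y }.

{ #, k, p, x, y }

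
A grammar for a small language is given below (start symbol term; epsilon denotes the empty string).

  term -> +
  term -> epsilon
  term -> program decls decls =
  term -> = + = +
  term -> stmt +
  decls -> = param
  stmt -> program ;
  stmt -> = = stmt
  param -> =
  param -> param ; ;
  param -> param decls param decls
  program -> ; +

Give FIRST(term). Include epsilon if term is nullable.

{ +, ;, =, epsilon }

term -> + contributes {+}.
term -> epsilon contributes epsilon.
From term -> program decls decls =: add FIRST(program) = { ; }.
term -> = + = + contributes {=}.
From term -> stmt +: add FIRST(stmt) = { ;, = }.
Union: FIRST(term) = { +, ;, =, epsilon }.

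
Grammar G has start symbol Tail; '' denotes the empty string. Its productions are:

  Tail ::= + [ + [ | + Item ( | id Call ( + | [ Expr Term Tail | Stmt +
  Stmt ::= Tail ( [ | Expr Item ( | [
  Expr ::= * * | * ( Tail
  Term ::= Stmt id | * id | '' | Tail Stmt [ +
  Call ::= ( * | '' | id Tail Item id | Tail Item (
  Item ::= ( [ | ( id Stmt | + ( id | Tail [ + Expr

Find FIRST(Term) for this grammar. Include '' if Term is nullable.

{ *, +, [, id, '' }

From Term ::= Stmt id: add FIRST(Stmt) = { *, +, [, id }.
Term ::= * id contributes {*}.
Term ::= '' contributes ''.
From Term ::= Tail Stmt [ +: add FIRST(Tail) = { *, +, [, id }.
Union: FIRST(Term) = { *, +, [, id, '' }.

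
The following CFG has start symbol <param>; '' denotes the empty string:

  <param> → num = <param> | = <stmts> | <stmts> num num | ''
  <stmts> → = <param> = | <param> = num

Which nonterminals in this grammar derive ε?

Directly nullable (have an ''-production): <param>.
No other nonterminal has a production whose RHS symbols are all nullable.

{ <param> }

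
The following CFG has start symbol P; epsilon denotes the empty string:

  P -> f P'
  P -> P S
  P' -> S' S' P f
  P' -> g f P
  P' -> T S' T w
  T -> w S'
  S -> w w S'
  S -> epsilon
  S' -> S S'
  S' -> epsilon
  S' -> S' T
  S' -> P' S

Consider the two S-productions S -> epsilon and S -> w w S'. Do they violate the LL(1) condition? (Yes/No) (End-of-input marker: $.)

FIRST(epsilon) = { epsilon } and FIRST(w w S') = { w }.
The first alternative is nullable and FOLLOW(S) = { $, f, g, w } shares w with FIRST of the second — conflict.

Yes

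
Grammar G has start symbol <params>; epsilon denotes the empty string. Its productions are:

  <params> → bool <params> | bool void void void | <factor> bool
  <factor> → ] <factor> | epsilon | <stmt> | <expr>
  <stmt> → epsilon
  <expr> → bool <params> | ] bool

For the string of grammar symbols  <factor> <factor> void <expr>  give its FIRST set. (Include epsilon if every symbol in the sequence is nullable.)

Add FIRST(<factor>)\{epsilon} = { ], bool }; <factor> is nullable, continue.
Add FIRST(<factor>)\{epsilon} = { ], bool }; <factor> is nullable, continue.
void is a terminal; add {void} and stop.

{ ], bool, void }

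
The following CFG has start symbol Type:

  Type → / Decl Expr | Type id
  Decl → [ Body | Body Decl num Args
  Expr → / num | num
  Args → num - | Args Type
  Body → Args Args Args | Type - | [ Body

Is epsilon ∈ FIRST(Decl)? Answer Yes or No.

No nonterminal in this grammar is nullable.
No production of Decl has an RHS whose symbols are all nullable, so Decl is not nullable.

No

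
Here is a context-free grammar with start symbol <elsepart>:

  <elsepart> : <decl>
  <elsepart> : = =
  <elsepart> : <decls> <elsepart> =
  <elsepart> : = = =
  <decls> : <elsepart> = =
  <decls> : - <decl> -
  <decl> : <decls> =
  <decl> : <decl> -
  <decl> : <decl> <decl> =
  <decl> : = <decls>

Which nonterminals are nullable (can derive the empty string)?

{ } (none)

No nonterminal has an empty production or an RHS whose symbols are all nullable.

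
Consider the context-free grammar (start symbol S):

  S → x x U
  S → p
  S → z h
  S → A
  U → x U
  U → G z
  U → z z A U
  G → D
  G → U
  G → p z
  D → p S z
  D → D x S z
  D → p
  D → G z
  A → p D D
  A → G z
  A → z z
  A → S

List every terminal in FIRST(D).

D → p S z contributes {p}.
From D → D x S z: add FIRST(D) = { p, x, z }.
D → p contributes {p}.
From D → G z: add FIRST(G) = { p, x, z }.
Union: FIRST(D) = { p, x, z }.

{ p, x, z }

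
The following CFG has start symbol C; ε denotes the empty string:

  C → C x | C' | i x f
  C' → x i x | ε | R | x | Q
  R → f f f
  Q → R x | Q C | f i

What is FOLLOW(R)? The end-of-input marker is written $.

{ $, f, i, x }

In C' → R: R is at the end, add FOLLOW(C') = { $, f, i, x }.
In Q → R x: add FIRST(x) = { x }.
Union: FOLLOW(R) = { $, f, i, x }.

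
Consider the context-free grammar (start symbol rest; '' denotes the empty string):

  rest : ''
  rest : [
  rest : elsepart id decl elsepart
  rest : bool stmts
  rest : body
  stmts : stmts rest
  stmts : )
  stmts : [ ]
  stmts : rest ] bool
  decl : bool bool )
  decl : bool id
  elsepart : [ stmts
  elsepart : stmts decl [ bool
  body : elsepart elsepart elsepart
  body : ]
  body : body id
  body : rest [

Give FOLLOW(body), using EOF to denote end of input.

{ EOF, ), [, ], bool, id }

In rest : body: body is at the end, add FOLLOW(rest) = { EOF, ), [, ], bool, id }.
In body : body id: add FIRST(id) = { id }.
Union: FOLLOW(body) = { EOF, ), [, ], bool, id }.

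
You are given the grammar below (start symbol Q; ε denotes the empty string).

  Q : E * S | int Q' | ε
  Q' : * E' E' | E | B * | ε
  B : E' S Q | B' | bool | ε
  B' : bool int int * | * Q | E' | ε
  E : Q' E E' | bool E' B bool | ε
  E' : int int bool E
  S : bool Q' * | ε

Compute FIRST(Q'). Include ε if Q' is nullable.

{ *, bool, int, ε }

Q' : * E' E' contributes {*}.
From Q' : E: add FIRST(E) = { *, bool, int, ε } (including ε since E is nullable).
From Q' : B *: B nullable, take FIRST(B) ∪ {*} = { *, bool, int }.
Q' : ε contributes ε.
Union: FIRST(Q') = { *, bool, int, ε }.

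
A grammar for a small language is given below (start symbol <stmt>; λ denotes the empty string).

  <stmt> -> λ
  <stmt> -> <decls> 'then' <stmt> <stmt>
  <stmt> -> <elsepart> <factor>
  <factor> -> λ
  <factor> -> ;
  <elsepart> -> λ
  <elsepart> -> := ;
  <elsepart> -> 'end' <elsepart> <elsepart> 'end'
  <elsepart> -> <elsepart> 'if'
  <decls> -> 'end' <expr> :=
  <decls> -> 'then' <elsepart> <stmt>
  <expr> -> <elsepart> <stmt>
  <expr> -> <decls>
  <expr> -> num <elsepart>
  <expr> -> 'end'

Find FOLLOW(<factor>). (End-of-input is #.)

In <stmt> -> <elsepart> <factor>: <factor> is at the end, add FOLLOW(<stmt>) = { #, 'end', 'if', 'then', :=, ; }.
Union: FOLLOW(<factor>) = { #, 'end', 'if', 'then', :=, ; }.

{ #, 'end', 'if', 'then', :=, ; }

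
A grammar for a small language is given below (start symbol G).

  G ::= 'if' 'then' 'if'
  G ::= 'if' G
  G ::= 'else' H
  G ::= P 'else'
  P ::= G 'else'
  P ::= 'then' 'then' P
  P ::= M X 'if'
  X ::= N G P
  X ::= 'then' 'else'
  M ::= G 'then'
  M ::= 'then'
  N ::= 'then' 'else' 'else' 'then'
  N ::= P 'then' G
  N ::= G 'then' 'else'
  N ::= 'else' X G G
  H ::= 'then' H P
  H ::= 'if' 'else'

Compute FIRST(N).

{ 'else', 'if', 'then' }

N ::= 'then' 'else' 'else' 'then' contributes {'then'}.
From N ::= P 'then' G: add FIRST(P) = { 'else', 'if', 'then' }.
From N ::= G 'then' 'else': add FIRST(G) = { 'else', 'if', 'then' }.
N ::= 'else' X G G contributes {'else'}.
Union: FIRST(N) = { 'else', 'if', 'then' }.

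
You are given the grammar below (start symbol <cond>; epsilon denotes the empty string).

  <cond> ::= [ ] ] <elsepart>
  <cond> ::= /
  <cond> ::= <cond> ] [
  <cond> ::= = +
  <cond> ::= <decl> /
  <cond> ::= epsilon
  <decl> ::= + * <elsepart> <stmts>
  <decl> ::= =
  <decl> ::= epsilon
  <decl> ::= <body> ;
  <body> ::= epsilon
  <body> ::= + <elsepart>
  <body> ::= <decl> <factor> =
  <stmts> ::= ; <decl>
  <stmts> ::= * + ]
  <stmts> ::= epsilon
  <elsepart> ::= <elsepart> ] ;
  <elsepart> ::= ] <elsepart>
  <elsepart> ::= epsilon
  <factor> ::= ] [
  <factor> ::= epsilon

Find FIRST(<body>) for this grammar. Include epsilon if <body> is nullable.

<body> ::= epsilon contributes epsilon.
<body> ::= + <elsepart> contributes {+}.
From <body> ::= <decl> <factor> =: <decl>, <factor> nullable, take FIRST(<decl>) ∪ FIRST(<factor>) ∪ {=} = { +, ;, =, ] }.
Union: FIRST(<body>) = { +, ;, =, ], epsilon }.

{ +, ;, =, ], epsilon }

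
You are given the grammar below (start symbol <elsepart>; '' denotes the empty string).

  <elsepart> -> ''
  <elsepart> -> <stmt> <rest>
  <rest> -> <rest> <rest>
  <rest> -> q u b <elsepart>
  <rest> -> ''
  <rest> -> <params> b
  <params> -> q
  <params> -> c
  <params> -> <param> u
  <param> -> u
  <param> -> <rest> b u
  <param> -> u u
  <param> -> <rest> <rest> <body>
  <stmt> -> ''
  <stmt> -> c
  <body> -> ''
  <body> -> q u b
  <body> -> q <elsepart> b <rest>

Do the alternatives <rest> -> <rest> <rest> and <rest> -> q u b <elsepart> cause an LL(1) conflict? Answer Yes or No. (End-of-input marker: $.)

FIRST(<rest> <rest>) = { b, c, q, u, '' } and FIRST(q u b <elsepart>) = { q }.
Both contain q, so the two alternatives are not disjoint — LL(1) conflict.

Yes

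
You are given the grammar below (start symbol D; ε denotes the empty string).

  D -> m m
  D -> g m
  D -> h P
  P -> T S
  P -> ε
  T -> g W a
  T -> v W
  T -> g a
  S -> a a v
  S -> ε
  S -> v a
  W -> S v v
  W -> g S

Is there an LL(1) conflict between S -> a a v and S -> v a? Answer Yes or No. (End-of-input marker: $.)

No

FIRST(a a v) = { a } and FIRST(v a) = { v }.
The FIRST sets are disjoint and neither alternative is nullable — no conflict.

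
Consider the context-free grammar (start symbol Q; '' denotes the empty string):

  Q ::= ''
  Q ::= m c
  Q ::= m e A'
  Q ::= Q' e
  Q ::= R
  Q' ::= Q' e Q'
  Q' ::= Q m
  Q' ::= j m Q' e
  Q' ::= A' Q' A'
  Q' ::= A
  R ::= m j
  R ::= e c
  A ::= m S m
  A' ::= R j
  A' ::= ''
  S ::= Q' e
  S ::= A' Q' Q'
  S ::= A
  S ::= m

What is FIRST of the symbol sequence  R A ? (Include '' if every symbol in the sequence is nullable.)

{ e, m }

Add FIRST(R) = { e, m }; R is not nullable, stop.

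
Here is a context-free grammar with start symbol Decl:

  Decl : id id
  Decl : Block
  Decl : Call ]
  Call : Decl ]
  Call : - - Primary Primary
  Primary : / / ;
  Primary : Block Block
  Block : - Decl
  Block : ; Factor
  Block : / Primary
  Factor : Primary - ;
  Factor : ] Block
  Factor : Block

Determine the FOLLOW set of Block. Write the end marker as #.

In Decl : Block: Block is at the end, add FOLLOW(Decl) = { #, -, /, ;, ] }.
In Primary : Block Block: add FIRST(Block) = { -, /, ; }.
In Primary : Block Block: Block is at the end, add FOLLOW(Primary) = { #, -, /, ;, ] }.
In Factor : ] Block: Block is at the end, add FOLLOW(Factor) = { #, -, /, ;, ] }.
In Factor : Block: Block is at the end, add FOLLOW(Factor) = { #, -, /, ;, ] }.
Union: FOLLOW(Block) = { #, -, /, ;, ] }.

{ #, -, /, ;, ] }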